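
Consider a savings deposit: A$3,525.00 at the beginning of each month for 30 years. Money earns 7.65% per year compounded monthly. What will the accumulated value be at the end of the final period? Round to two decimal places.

This is an annuity due: 360 deposits of A$3,525.00 at the beginning of each month.
Periodic rate r = 0.0765/12 per month; n is counted in months.
FV = PMT × [((1+r)^n − 1)/r] × (1+r) = 3,525 × [(1+r)^360 − 1] / r × (1+r) = A$4,926,064.19

A$4,926,064.19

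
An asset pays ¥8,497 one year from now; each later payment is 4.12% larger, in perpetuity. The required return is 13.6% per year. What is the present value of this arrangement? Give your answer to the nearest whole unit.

¥89,631

Periodic rate r = 0.136 per year.
Growing perpetuity (Gordon): PV = PMT₁ / (r − g) = 8,497 / (r − 0.0412) = ¥89,631.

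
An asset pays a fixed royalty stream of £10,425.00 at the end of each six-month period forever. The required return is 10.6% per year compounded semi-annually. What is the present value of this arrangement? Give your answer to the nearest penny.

£196,698.11

Periodic rate r = 0.106/2 per half-year.
Level perpetuity: PV = PMT / r = 10,425 / (0.106/2) = £196,698.11.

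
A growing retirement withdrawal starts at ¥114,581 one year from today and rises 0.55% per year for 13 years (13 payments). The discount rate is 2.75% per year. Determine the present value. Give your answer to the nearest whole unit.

Periodic rate r = 0.0275 per year.
Growing ordinary annuity: PV = PMT₁ × [1 − ((1+g)/(1+r))^n] / (r − g) = 114,581 × [1 − ((1+0.0055)/(1+r))^13] / (r − 0.0055) = ¥1,277,317.

¥1,277,317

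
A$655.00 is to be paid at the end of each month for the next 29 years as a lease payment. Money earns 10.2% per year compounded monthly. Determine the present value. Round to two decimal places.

A$73,007.39

This is an ordinary annuity: 348 payments of A$655.00 at the end of each month.
Periodic rate r = 0.102/12 per month; n is counted in months.
PV = PMT × [(1 − (1+r)^−n)/r] = 655 × [1 − (1+r)^−348] / r = A$73,007.39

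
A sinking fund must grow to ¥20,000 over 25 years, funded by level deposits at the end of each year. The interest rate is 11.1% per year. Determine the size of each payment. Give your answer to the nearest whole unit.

¥172

Level ordinary annuity; solve FV = PMT × [((1+r)^n − 1)/r] for PMT.
Periodic rate r = 0.111 per year.
With n = 25: PMT = 20,000 / ([((1+r)^n − 1)/r]) = ¥172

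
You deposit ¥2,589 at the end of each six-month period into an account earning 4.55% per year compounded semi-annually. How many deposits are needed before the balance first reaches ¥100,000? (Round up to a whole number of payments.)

Periodic rate r = 0.0455/2 per half-year; n is counted in half-years.
Ordinary annuity FV: 100,000 = 2,589 × [((1+r)^n − 1)/r].
(1+r)^n = 1 + 100,000 × r / 2,589, so n = ln(1 + 100,000·r/2,589) / ln(1+r) = 28.03.
Round up to a whole number of payments: n = 29.

29 payments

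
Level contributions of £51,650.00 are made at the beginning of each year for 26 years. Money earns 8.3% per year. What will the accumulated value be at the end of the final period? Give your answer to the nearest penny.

£4,683,540.89

This is an annuity due: 26 deposits of £51,650.00 at the beginning of each year.
Periodic rate r = 0.083 per year.
FV = PMT × [((1+r)^n − 1)/r] × (1+r) = 51,650 × [(1+r)^26 − 1] / r × (1+r) = £4,683,540.89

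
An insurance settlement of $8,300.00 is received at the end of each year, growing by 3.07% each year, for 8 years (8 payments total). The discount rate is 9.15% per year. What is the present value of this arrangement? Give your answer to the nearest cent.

Periodic rate r = 0.0915 per year.
Growing ordinary annuity: PV = PMT₁ × [1 − ((1+g)/(1+r))^n] / (r − g) = 8,300 × [1 − ((1+0.0307)/(1+r))^8] / (r − 0.0307) = $50,206.80.

$50,206.80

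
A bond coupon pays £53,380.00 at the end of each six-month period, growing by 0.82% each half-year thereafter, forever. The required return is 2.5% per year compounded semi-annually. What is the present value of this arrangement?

£12,413,953.49

Periodic rate r = 0.025/2 per half-year.
Growing perpetuity (Gordon): PV = PMT₁ / (r − g) = 53,380 / (r − 0.0082) = £12,413,953.49.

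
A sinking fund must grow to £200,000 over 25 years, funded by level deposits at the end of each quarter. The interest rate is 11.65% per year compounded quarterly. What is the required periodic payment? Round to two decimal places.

Level ordinary annuity; solve FV = PMT × [((1+r)^n − 1)/r] for PMT.
Periodic rate r = 0.1165/4 per quarter; n is counted in quarters.
With n = 100: PMT = 200,000 / ([((1+r)^n − 1)/r]) = £349.79

£349.79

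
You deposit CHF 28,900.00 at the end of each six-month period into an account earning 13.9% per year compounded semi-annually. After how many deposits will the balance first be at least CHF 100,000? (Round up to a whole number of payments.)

Periodic rate r = 0.139/2 per half-year; n is counted in half-years.
Ordinary annuity FV: 100,000 = 28,900 × [((1+r)^n − 1)/r].
(1+r)^n = 1 + 100,000 × r / 28,900, so n = ln(1 + 100,000·r/28,900) / ln(1+r) = 3.21.
Round up to a whole number of payments: n = 4.

4 payments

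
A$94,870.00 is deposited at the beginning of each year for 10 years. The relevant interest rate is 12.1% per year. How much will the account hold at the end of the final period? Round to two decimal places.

A$1,875,342.53

This is an annuity due: 10 deposits of A$94,870.00 at the beginning of each year.
Periodic rate r = 0.121 per year.
FV = PMT × [((1+r)^n − 1)/r] × (1+r) = 94,870 × [(1+r)^10 − 1] / r × (1+r) = A$1,875,342.53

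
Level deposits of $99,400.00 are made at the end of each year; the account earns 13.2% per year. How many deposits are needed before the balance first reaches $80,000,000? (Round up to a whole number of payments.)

38 payments

Periodic rate r = 0.132 per year.
Ordinary annuity FV: 80,000,000 = 99,400 × [((1+r)^n − 1)/r].
(1+r)^n = 1 + 80,000,000 × r / 99,400, so n = ln(1 + 80,000,000·r/99,400) / ln(1+r) = 37.71.
Round up to a whole number of payments: n = 38.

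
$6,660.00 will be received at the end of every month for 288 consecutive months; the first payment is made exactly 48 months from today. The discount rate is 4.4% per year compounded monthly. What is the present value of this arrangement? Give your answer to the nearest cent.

Ordinary annuity of 288 payments, first payment at period 48.
Periodic rate r = 0.044/12 per month; n is counted in months.
The ordinary-annuity PV formula values the stream one period before the first payment (period 47); discount that back 47 periods:
PV₀ = 6,660 × [1 − (1+r)^−288] / r × (1+r)^−47 = $996,321.39

$996,321.39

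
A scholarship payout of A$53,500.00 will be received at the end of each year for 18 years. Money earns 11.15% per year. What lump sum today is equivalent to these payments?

A$408,254.34

This is an ordinary annuity: 18 payments of A$53,500.00 at the end of each year.
Periodic rate r = 0.1115 per year.
PV = PMT × [(1 − (1+r)^−n)/r] = 53,500 × [1 − (1+r)^−18] / r = A$408,254.34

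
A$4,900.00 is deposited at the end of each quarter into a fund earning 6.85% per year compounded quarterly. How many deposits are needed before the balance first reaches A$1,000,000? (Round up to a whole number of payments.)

Periodic rate r = 0.0685/4 per quarter; n is counted in quarters.
Ordinary annuity FV: 1,000,000 = 4,900 × [((1+r)^n − 1)/r].
(1+r)^n = 1 + 1,000,000 × r / 4,900, so n = ln(1 + 1,000,000·r/4,900) / ln(1+r) = 88.51.
Round up to a whole number of payments: n = 89.

89 payments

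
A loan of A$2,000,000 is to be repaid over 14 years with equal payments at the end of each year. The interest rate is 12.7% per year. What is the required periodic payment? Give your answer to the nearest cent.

Level ordinary annuity; solve PV = PMT × [(1 − (1+r)^−n)/r] for PMT.
Periodic rate r = 0.127 per year.
With n = 14: PMT = 2,000,000 / ([(1 − (1+r)^−n)/r]) = A$312,626.00

A$312,626.00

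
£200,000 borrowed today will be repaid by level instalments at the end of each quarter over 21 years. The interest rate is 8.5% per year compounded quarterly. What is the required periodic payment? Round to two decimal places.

Level ordinary annuity; solve PV = PMT × [(1 − (1+r)^−n)/r] for PMT.
Periodic rate r = 0.085/4 per quarter; n is counted in quarters.
With n = 84: PMT = 200,000 / ([(1 − (1+r)^−n)/r]) = £5,126.44

£5,126.44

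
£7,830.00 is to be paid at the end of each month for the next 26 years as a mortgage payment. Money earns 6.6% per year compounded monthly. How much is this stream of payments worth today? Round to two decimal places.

£1,166,483.31

This is an ordinary annuity: 312 payments of £7,830.00 at the end of each month.
Periodic rate r = 0.066/12 per month; n is counted in months.
PV = PMT × [(1 − (1+r)^−n)/r] = 7,830 × [1 − (1+r)^−312] / r = £1,166,483.31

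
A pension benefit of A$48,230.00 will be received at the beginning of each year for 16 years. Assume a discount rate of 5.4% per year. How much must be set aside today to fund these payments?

This is an annuity due: 16 payments of A$48,230.00 at the beginning of each year.
Periodic rate r = 0.054 per year.
PV = PMT × [(1 − (1+r)^−n)/r] × (1+r) = 48,230 × [1 − (1+r)^−16] / r × (1+r) = A$535,576.00

A$535,576.00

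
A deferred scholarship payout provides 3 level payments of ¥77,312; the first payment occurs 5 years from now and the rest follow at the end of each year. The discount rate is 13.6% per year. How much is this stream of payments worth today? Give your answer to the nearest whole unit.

Ordinary annuity of 3 payments, first payment at period 5.
Periodic rate r = 0.136 per year.
The ordinary-annuity PV formula values the stream one period before the first payment (period 4); discount that back 4 periods:
PV₀ = 77,312 × [1 − (1+r)^−3] / r × (1+r)^−4 = ¥108,505

¥108,505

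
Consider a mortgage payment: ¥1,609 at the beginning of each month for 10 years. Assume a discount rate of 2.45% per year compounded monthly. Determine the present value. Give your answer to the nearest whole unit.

¥171,442

This is an annuity due: 120 payments of ¥1,609 at the beginning of each month.
Periodic rate r = 0.0245/12 per month; n is counted in months.
PV = PMT × [(1 − (1+r)^−n)/r] × (1+r) = 1,609 × [1 − (1+r)^−120] / r × (1+r) = ¥171,442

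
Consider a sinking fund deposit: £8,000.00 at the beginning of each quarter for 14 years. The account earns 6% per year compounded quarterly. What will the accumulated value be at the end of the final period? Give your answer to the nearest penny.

This is an annuity due: 56 deposits of £8,000.00 at the beginning of each quarter.
Periodic rate r = 0.06/4 per quarter; n is counted in quarters.
FV = PMT × [((1+r)^n − 1)/r] × (1+r) = 8,000 × [(1+r)^56 − 1] / r × (1+r) = £704,796.05

£704,796.05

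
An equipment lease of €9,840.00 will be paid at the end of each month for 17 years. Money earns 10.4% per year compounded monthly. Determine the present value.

€940,122.25

This is an ordinary annuity: 204 payments of €9,840.00 at the end of each month.
Periodic rate r = 0.104/12 per month; n is counted in months.
PV = PMT × [(1 − (1+r)^−n)/r] = 9,840 × [1 − (1+r)^−204] / r = €940,122.25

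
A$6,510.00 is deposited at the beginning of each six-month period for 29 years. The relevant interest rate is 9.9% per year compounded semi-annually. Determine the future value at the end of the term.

A$2,136,757.58

This is an annuity due: 58 deposits of A$6,510.00 at the beginning of each six-month period.
Periodic rate r = 0.099/2 per half-year; n is counted in half-years.
FV = PMT × [((1+r)^n − 1)/r] × (1+r) = 6,510 × [(1+r)^58 − 1] / r × (1+r) = A$2,136,757.58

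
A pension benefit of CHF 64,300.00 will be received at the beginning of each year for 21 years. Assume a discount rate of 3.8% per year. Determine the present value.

This is an annuity due: 21 payments of CHF 64,300.00 at the beginning of each year.
Periodic rate r = 0.038 per year.
PV = PMT × [(1 − (1+r)^−n)/r] × (1+r) = 64,300 × [1 − (1+r)^−21] / r × (1+r) = CHF 953,840.10

CHF 953,840.10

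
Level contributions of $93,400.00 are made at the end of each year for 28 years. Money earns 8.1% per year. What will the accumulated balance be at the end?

$9,055,868.55

This is an ordinary annuity: 28 deposits of $93,400.00 at the end of each year.
Periodic rate r = 0.081 per year.
FV = PMT × [((1+r)^n − 1)/r] = 93,400 × [(1+r)^28 − 1] / r = $9,055,868.55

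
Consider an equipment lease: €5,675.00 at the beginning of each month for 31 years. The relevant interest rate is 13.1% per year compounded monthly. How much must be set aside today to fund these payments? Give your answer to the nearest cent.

This is an annuity due: 372 payments of €5,675.00 at the beginning of each month.
Periodic rate r = 0.131/12 per month; n is counted in months.
PV = PMT × [(1 − (1+r)^−n)/r] × (1+r) = 5,675 × [1 − (1+r)^−372] / r × (1+r) = €516,265.15

€516,265.15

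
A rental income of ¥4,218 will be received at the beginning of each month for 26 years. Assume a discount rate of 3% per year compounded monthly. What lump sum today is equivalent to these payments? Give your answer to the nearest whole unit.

This is an annuity due: 312 payments of ¥4,218 at the beginning of each month.
Periodic rate r = 0.03/12 per month; n is counted in months.
PV = PMT × [(1 − (1+r)^−n)/r] × (1+r) = 4,218 × [1 − (1+r)^−312] / r × (1+r) = ¥915,307

¥915,307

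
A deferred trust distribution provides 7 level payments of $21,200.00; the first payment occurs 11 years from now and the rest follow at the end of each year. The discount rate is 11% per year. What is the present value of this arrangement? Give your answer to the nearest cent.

Ordinary annuity of 7 payments, first payment at period 11.
Periodic rate r = 0.11 per year.
The ordinary-annuity PV formula values the stream one period before the first payment (period 10); discount that back 10 periods:
PV₀ = 21,200 × [1 − (1+r)^−7] / r × (1+r)^−10 = $35,182.72

$35,182.72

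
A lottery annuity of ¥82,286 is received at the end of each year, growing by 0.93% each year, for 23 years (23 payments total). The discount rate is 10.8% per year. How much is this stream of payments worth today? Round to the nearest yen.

Periodic rate r = 0.108 per year.
Growing ordinary annuity: PV = PMT₁ × [1 − ((1+g)/(1+r))^n] / (r − g) = 82,286 × [1 − ((1+0.0093)/(1+r))^23] / (r − 0.0093) = ¥736,186.

¥736,186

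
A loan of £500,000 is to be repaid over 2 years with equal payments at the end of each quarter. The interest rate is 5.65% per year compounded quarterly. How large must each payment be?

Level ordinary annuity; solve PV = PMT × [(1 − (1+r)^−n)/r] for PMT.
Periodic rate r = 0.0565/4 per quarter; n is counted in quarters.
With n = 8: PMT = 500,000 / ([(1 − (1+r)^−n)/r]) = £66,537.65

£66,537.65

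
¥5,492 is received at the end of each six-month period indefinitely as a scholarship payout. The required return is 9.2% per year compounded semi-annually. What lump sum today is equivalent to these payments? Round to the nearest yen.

Periodic rate r = 0.092/2 per half-year.
Level perpetuity: PV = PMT / r = 5,492 / (0.092/2) = ¥119,391.

¥119,391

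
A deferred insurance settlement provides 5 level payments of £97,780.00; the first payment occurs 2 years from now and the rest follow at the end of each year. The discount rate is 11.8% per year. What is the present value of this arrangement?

Ordinary annuity of 5 payments, first payment at period 2.
Periodic rate r = 0.118 per year.
The ordinary-annuity PV formula values the stream one period before the first payment (period 1); discount that back 1 periods:
PV₀ = 97,780 × [1 − (1+r)^−5] / r × (1+r)^−1 = £316,841.16

£316,841.16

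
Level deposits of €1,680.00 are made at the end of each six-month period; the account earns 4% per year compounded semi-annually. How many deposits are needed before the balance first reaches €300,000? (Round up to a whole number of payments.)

Periodic rate r = 0.04/2 per half-year; n is counted in half-years.
Ordinary annuity FV: 300,000 = 1,680 × [((1+r)^n − 1)/r].
(1+r)^n = 1 + 300,000 × r / 1,680, so n = ln(1 + 300,000·r/1,680) / ln(1+r) = 76.75.
Round up to a whole number of payments: n = 77.

77 payments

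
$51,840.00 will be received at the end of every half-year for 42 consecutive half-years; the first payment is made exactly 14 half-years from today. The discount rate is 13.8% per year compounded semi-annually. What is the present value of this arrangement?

Ordinary annuity of 42 payments, first payment at period 14.
Periodic rate r = 0.138/2 per half-year; n is counted in half-years.
The ordinary-annuity PV formula values the stream one period before the first payment (period 13); discount that back 13 periods:
PV₀ = 51,840 × [1 − (1+r)^−42] / r × (1+r)^−13 = $296,432.87

$296,432.87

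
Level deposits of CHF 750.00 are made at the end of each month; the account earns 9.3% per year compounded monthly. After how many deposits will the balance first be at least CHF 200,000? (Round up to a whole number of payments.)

146 payments

Periodic rate r = 0.093/12 per month; n is counted in months.
Ordinary annuity FV: 200,000 = 750 × [((1+r)^n − 1)/r].
(1+r)^n = 1 + 200,000 × r / 750, so n = ln(1 + 200,000·r/750) / ln(1+r) = 145.15.
Round up to a whole number of payments: n = 146.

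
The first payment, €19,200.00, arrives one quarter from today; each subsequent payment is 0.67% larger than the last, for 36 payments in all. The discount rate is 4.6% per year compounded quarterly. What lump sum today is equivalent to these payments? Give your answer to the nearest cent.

€629,529.54

Periodic rate r = 0.046/4 per quarter; n is counted in quarters.
Growing ordinary annuity: PV = PMT₁ × [1 − ((1+g)/(1+r))^n] / (r − g) = 19,200 × [1 − ((1+0.0067)/(1+r))^36] / (r − 0.0067) = €629,529.54.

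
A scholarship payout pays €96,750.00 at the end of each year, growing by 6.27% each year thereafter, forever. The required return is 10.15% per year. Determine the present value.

€2,493,556.70

Periodic rate r = 0.1015 per year.
Growing perpetuity (Gordon): PV = PMT₁ / (r − g) = 96,750 / (r − 0.0627) = €2,493,556.70.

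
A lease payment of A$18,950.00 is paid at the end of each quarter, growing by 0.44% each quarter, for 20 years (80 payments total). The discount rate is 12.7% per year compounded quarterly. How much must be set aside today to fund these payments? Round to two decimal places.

Periodic rate r = 0.127/4 per quarter; n is counted in quarters.
Growing ordinary annuity: PV = PMT₁ × [1 − ((1+g)/(1+r))^n] / (r − g) = 18,950 × [1 − ((1+0.0044)/(1+r))^80] / (r − 0.0044) = A$612,103.94.

A$612,103.94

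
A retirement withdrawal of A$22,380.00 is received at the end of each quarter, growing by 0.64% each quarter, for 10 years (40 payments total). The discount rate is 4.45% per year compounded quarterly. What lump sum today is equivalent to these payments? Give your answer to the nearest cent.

A$809,249.73

Periodic rate r = 0.0445/4 per quarter; n is counted in quarters.
Growing ordinary annuity: PV = PMT₁ × [1 − ((1+g)/(1+r))^n] / (r − g) = 22,380 × [1 − ((1+0.0064)/(1+r))^40] / (r − 0.0064) = A$809,249.73.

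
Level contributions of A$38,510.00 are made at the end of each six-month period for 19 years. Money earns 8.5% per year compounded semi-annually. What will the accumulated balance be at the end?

A$3,500,191.94

This is an ordinary annuity: 38 deposits of A$38,510.00 at the end of each six-month period.
Periodic rate r = 0.085/2 per half-year; n is counted in half-years.
FV = PMT × [((1+r)^n − 1)/r] = 38,510 × [(1+r)^38 − 1] / r = A$3,500,191.94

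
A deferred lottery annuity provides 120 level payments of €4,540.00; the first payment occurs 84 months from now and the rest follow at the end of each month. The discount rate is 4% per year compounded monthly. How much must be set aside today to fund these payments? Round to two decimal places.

Ordinary annuity of 120 payments, first payment at period 84.
Periodic rate r = 0.04/12 per month; n is counted in months.
The ordinary-annuity PV formula values the stream one period before the first payment (period 83); discount that back 83 periods:
PV₀ = 4,540 × [1 − (1+r)^−120] / r × (1+r)^−83 = €340,194.03

€340,194.03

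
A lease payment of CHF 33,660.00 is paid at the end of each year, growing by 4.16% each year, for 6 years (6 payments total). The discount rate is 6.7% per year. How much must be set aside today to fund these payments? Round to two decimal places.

CHF 178,365.11

Periodic rate r = 0.067 per year.
Growing ordinary annuity: PV = PMT₁ × [1 − ((1+g)/(1+r))^n] / (r − g) = 33,660 × [1 − ((1+0.0416)/(1+r))^6] / (r − 0.0416) = CHF 178,365.11.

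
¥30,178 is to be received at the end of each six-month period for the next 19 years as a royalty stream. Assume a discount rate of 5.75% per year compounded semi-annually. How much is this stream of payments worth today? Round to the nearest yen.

¥692,168

This is an ordinary annuity: 38 payments of ¥30,178 at the end of each six-month period.
Periodic rate r = 0.0575/2 per half-year; n is counted in half-years.
PV = PMT × [(1 − (1+r)^−n)/r] = 30,178 × [1 − (1+r)^−38] / r = ¥692,168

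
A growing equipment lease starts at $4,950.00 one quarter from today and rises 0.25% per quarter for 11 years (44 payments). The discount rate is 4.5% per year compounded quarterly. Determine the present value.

Periodic rate r = 0.045/4 per quarter; n is counted in quarters.
Growing ordinary annuity: PV = PMT₁ × [1 − ((1+g)/(1+r))^n] / (r − g) = 4,950 × [1 − ((1+0.0025)/(1+r))^44] / (r − 0.0025) = $179,761.30.

$179,761.30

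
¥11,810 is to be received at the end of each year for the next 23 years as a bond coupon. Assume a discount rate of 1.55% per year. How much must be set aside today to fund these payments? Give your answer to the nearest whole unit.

This is an ordinary annuity: 23 payments of ¥11,810 at the end of each year.
Periodic rate r = 0.0155 per year.
PV = PMT × [(1 − (1+r)^−n)/r] = 11,810 × [1 − (1+r)^−23] / r = ¥227,027

¥227,027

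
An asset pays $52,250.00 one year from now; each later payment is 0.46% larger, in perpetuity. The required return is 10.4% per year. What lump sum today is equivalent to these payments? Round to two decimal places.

$525,653.92

Periodic rate r = 0.104 per year.
Growing perpetuity (Gordon): PV = PMT₁ / (r − g) = 52,250 / (r − 0.0046) = $525,653.92.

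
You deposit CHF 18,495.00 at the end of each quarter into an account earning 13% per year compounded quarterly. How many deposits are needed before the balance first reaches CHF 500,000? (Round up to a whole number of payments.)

20 payments

Periodic rate r = 0.13/4 per quarter; n is counted in quarters.
Ordinary annuity FV: 500,000 = 18,495 × [((1+r)^n − 1)/r].
(1+r)^n = 1 + 500,000 × r / 18,495, so n = ln(1 + 500,000·r/18,495) / ln(1+r) = 19.71.
Round up to a whole number of payments: n = 20.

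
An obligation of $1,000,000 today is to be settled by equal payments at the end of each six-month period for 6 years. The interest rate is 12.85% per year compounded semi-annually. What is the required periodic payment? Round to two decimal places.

Level ordinary annuity; solve PV = PMT × [(1 − (1+r)^−n)/r] for PMT.
Periodic rate r = 0.1285/2 per half-year; n is counted in half-years.
With n = 12: PMT = 1,000,000 / ([(1 − (1+r)^−n)/r]) = $122,071.76

$122,071.76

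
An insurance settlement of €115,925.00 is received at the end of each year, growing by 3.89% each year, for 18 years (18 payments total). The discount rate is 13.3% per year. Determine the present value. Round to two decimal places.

€973,245.96

Periodic rate r = 0.133 per year.
Growing ordinary annuity: PV = PMT₁ × [1 − ((1+g)/(1+r))^n] / (r − g) = 115,925 × [1 − ((1+0.0389)/(1+r))^18] / (r − 0.0389) = €973,245.96.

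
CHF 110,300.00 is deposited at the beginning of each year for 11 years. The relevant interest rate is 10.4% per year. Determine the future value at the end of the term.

This is an annuity due: 11 deposits of CHF 110,300.00 at the beginning of each year.
Periodic rate r = 0.104 per year.
FV = PMT × [((1+r)^n − 1)/r] × (1+r) = 110,300 × [(1+r)^11 − 1] / r × (1+r) = CHF 2,305,853.79

CHF 2,305,853.79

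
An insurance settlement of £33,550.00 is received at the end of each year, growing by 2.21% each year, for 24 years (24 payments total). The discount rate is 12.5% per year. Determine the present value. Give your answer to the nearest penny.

Periodic rate r = 0.125 per year.
Growing ordinary annuity: PV = PMT₁ × [1 − ((1+g)/(1+r))^n] / (r − g) = 33,550 × [1 − ((1+0.0221)/(1+r))^24] / (r − 0.0221) = £293,426.66.

£293,426.66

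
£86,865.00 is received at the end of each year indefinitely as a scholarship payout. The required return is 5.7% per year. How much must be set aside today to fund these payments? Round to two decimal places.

£1,523,947.37

Periodic rate r = 0.057 per year.
Level perpetuity: PV = PMT / r = 86,865 / (0.057) = £1,523,947.37.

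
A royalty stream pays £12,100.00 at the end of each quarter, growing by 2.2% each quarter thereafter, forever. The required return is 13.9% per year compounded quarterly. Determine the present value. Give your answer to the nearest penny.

Periodic rate r = 0.139/4 per quarter.
Growing perpetuity (Gordon): PV = PMT₁ / (r − g) = 12,100 / (r − 0.022) = £949,019.61.

£949,019.61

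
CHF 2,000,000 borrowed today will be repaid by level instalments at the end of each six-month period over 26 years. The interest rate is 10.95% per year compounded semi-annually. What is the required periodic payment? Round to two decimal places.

Level ordinary annuity; solve PV = PMT × [(1 − (1+r)^−n)/r] for PMT.
Periodic rate r = 0.1095/2 per half-year; n is counted in half-years.
With n = 52: PMT = 2,000,000 / ([(1 − (1+r)^−n)/r]) = CHF 116,806.17

CHF 116,806.17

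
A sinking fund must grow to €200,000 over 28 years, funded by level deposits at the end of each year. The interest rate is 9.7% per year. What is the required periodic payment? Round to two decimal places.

Level ordinary annuity; solve FV = PMT × [((1+r)^n − 1)/r] for PMT.
Periodic rate r = 0.097 per year.
With n = 28: PMT = 200,000 / ([((1+r)^n − 1)/r]) = €1,569.66

€1,569.66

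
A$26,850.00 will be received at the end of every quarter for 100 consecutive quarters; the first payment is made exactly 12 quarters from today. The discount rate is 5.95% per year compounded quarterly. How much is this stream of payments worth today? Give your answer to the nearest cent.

Ordinary annuity of 100 payments, first payment at period 12.
Periodic rate r = 0.0595/4 per quarter; n is counted in quarters.
The ordinary-annuity PV formula values the stream one period before the first payment (period 11); discount that back 11 periods:
PV₀ = 26,850 × [1 − (1+r)^−100] / r × (1+r)^−11 = A$1,183,932.90

A$1,183,932.90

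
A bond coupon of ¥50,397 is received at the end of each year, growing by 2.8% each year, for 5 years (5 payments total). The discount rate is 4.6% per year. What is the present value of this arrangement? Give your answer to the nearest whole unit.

¥232,754

Periodic rate r = 0.046 per year.
Growing ordinary annuity: PV = PMT₁ × [1 − ((1+g)/(1+r))^n] / (r − g) = 50,397 × [1 − ((1+0.028)/(1+r))^5] / (r − 0.028) = ¥232,754.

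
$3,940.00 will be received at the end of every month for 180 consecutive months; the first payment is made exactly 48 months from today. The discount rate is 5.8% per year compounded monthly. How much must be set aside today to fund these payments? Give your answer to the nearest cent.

$377,037.72

Ordinary annuity of 180 payments, first payment at period 48.
Periodic rate r = 0.058/12 per month; n is counted in months.
The ordinary-annuity PV formula values the stream one period before the first payment (period 47); discount that back 47 periods:
PV₀ = 3,940 × [1 − (1+r)^−180] / r × (1+r)^−47 = $377,037.72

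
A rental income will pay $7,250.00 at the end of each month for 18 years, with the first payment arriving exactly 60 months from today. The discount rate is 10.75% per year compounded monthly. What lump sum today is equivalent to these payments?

$408,520.41

Ordinary annuity of 216 payments, first payment at period 60.
Periodic rate r = 0.1075/12 per month; n is counted in months.
The ordinary-annuity PV formula values the stream one period before the first payment (period 59); discount that back 59 periods:
PV₀ = 7,250 × [1 − (1+r)^−216] / r × (1+r)^−59 = $408,520.41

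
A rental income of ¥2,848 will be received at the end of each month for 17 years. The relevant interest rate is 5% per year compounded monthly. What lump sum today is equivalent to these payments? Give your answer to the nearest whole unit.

This is an ordinary annuity: 204 payments of ¥2,848 at the end of each month.
Periodic rate r = 0.05/12 per month; n is counted in months.
PV = PMT × [(1 − (1+r)^−n)/r] = 2,848 × [1 − (1+r)^−204] / r = ¥390,857

¥390,857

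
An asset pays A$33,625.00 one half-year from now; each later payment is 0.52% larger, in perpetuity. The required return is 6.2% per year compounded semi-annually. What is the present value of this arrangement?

Periodic rate r = 0.062/2 per half-year.
Growing perpetuity (Gordon): PV = PMT₁ / (r − g) = 33,625 / (r − 0.0052) = A$1,303,294.57.

A$1,303,294.57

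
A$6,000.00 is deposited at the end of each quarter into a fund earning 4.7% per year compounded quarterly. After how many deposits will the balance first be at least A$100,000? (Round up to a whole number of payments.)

Periodic rate r = 0.047/4 per quarter; n is counted in quarters.
Ordinary annuity FV: 100,000 = 6,000 × [((1+r)^n − 1)/r].
(1+r)^n = 1 + 100,000 × r / 6,000, so n = ln(1 + 100,000·r/6,000) / ln(1+r) = 15.31.
Round up to a whole number of payments: n = 16.

16 payments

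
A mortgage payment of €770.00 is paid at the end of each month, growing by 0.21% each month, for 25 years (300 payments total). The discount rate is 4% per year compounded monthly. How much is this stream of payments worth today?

€192,649.59

Periodic rate r = 0.04/12 per month; n is counted in months.
Growing ordinary annuity: PV = PMT₁ × [1 − ((1+g)/(1+r))^n] / (r − g) = 770 × [1 − ((1+0.0021)/(1+r))^300] / (r − 0.0021) = €192,649.59.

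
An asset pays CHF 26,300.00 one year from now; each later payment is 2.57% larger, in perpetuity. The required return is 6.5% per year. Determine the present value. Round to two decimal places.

CHF 669,211.20

Periodic rate r = 0.065 per year.
Growing perpetuity (Gordon): PV = PMT₁ / (r − g) = 26,300 / (r − 0.0257) = CHF 669,211.20.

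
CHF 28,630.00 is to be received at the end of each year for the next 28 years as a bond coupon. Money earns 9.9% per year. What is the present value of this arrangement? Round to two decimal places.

CHF 268,621.14

This is an ordinary annuity: 28 payments of CHF 28,630.00 at the end of each year.
Periodic rate r = 0.099 per year.
PV = PMT × [(1 − (1+r)^−n)/r] = 28,630 × [1 − (1+r)^−28] / r = CHF 268,621.14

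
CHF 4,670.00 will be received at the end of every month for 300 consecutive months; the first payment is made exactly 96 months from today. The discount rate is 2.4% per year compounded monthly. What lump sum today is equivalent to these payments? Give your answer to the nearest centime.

CHF 870,752.01

Ordinary annuity of 300 payments, first payment at period 96.
Periodic rate r = 0.024/12 per month; n is counted in months.
The ordinary-annuity PV formula values the stream one period before the first payment (period 95); discount that back 95 periods:
PV₀ = 4,670 × [1 − (1+r)^−300] / r × (1+r)^−95 = CHF 870,752.01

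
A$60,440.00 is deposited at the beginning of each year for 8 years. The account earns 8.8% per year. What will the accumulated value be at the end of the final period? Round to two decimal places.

This is an annuity due: 8 deposits of A$60,440.00 at the beginning of each year.
Periodic rate r = 0.088 per year.
FV = PMT × [((1+r)^n − 1)/r] × (1+r) = 60,440 × [(1+r)^8 − 1] / r × (1+r) = A$719,984.13

A$719,984.13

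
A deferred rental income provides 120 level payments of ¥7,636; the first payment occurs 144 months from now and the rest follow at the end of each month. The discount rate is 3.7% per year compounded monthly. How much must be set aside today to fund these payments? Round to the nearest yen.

¥492,529

Ordinary annuity of 120 payments, first payment at period 144.
Periodic rate r = 0.037/12 per month; n is counted in months.
The ordinary-annuity PV formula values the stream one period before the first payment (period 143); discount that back 143 periods:
PV₀ = 7,636 × [1 − (1+r)^−120] / r × (1+r)^−143 = ¥492,529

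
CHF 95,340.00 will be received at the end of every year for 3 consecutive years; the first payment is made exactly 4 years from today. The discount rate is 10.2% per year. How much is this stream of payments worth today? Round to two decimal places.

CHF 176,544.02

Ordinary annuity of 3 payments, first payment at period 4.
Periodic rate r = 0.102 per year.
The ordinary-annuity PV formula values the stream one period before the first payment (period 3); discount that back 3 periods:
PV₀ = 95,340 × [1 − (1+r)^−3] / r × (1+r)^−3 = CHF 176,544.02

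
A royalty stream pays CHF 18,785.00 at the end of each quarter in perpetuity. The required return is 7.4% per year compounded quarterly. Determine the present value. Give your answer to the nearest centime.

CHF 1,015,405.41

Periodic rate r = 0.074/4 per quarter.
Level perpetuity: PV = PMT / r = 18,785 / (0.074/4) = CHF 1,015,405.41.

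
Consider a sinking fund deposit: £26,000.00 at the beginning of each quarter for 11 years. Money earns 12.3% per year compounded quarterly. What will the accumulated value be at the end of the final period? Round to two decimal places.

£2,432,385.16

This is an annuity due: 44 deposits of £26,000.00 at the beginning of each quarter.
Periodic rate r = 0.123/4 per quarter; n is counted in quarters.
FV = PMT × [((1+r)^n − 1)/r] × (1+r) = 26,000 × [(1+r)^44 − 1] / r × (1+r) = £2,432,385.16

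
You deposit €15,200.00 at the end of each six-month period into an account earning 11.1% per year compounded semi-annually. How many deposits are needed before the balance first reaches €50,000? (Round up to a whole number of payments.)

4 payments

Periodic rate r = 0.111/2 per half-year; n is counted in half-years.
Ordinary annuity FV: 50,000 = 15,200 × [((1+r)^n − 1)/r].
(1+r)^n = 1 + 50,000 × r / 15,200, so n = ln(1 + 50,000·r/15,200) / ln(1+r) = 3.10.
Round up to a whole number of payments: n = 4.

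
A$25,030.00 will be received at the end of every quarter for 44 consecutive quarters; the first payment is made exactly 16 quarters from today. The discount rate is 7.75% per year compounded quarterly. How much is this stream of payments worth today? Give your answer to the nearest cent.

Ordinary annuity of 44 payments, first payment at period 16.
Periodic rate r = 0.0775/4 per quarter; n is counted in quarters.
The ordinary-annuity PV formula values the stream one period before the first payment (period 15); discount that back 15 periods:
PV₀ = 25,030 × [1 − (1+r)^−44] / r × (1+r)^−15 = A$552,341.43

A$552,341.43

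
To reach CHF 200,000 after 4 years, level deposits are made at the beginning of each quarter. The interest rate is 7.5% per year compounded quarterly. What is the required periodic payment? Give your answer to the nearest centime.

Level annuity due; solve FV = PMT × [((1+r)^n − 1)/r] × (1+r) for PMT.
Periodic rate r = 0.075/4 per quarter; n is counted in quarters.
With n = 16: PMT = 200,000 / ([((1+r)^n − 1)/r] × (1+r)) = CHF 10,635.16

CHF 10,635.16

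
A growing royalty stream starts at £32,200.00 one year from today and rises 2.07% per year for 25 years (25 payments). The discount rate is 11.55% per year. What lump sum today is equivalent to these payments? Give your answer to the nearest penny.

£302,784.98

Periodic rate r = 0.1155 per year.
Growing ordinary annuity: PV = PMT₁ × [1 − ((1+g)/(1+r))^n] / (r − g) = 32,200 × [1 − ((1+0.0207)/(1+r))^25] / (r − 0.0207) = £302,784.98.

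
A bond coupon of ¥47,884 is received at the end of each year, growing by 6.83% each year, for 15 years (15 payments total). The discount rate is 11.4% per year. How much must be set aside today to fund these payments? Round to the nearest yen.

¥488,812

Periodic rate r = 0.114 per year.
Growing ordinary annuity: PV = PMT₁ × [1 − ((1+g)/(1+r))^n] / (r − g) = 47,884 × [1 − ((1+0.0683)/(1+r))^15] / (r − 0.0683) = ¥488,812.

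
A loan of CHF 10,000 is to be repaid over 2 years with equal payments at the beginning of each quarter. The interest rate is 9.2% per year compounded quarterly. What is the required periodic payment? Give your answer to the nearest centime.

Level annuity due; solve PV = PMT × [(1 − (1+r)^−n)/r] × (1+r) for PMT.
Periodic rate r = 0.092/4 per quarter; n is counted in quarters.
With n = 8: PMT = 10,000 / ([(1 − (1+r)^−n)/r] × (1+r)) = CHF 1,351.72

CHF 1,351.72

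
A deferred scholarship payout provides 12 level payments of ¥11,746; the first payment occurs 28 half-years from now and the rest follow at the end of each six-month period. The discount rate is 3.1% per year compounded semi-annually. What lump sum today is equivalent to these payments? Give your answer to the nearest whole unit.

Ordinary annuity of 12 payments, first payment at period 28.
Periodic rate r = 0.031/2 per half-year; n is counted in half-years.
The ordinary-annuity PV formula values the stream one period before the first payment (period 27); discount that back 27 periods:
PV₀ = 11,746 × [1 − (1+r)^−12] / r × (1+r)^−27 = ¥84,315

¥84,315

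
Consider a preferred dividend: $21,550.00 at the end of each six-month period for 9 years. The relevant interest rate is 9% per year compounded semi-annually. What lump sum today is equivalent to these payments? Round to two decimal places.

This is an ordinary annuity: 18 payments of $21,550.00 at the end of each six-month period.
Periodic rate r = 0.09/2 per half-year; n is counted in half-years.
PV = PMT × [(1 − (1+r)^−n)/r] = 21,550 × [1 − (1+r)^−18] / r = $262,047.82

$262,047.82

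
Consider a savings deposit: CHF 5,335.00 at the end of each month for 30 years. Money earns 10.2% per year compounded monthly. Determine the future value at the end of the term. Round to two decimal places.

CHF 12,586,538.94

This is an ordinary annuity: 360 deposits of CHF 5,335.00 at the end of each month.
Periodic rate r = 0.102/12 per month; n is counted in months.
FV = PMT × [((1+r)^n − 1)/r] = 5,335 × [(1+r)^360 − 1] / r = CHF 12,586,538.94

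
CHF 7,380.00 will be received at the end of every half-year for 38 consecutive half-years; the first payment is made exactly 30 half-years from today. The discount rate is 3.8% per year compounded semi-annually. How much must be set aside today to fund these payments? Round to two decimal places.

CHF 114,974.96

Ordinary annuity of 38 payments, first payment at period 30.
Periodic rate r = 0.038/2 per half-year; n is counted in half-years.
The ordinary-annuity PV formula values the stream one period before the first payment (period 29); discount that back 29 periods:
PV₀ = 7,380 × [1 − (1+r)^−38] / r × (1+r)^−29 = CHF 114,974.96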